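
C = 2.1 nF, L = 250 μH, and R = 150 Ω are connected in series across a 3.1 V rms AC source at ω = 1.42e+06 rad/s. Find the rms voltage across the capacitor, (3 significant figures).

X_L = ωL = 355 Ω
X_C = 1/(ωC) = 335 Ω
Net reactance X = X_L − X_C = 19.7 Ω
Z = 150 + j19.7 Ω
|Z| = √(150² + 19.7²) = 151 Ω
I = V/|Z| = 20.5 mA
V_C = I·|Z_C| = 0.0205 × 335 = 6.87 V

6.87 V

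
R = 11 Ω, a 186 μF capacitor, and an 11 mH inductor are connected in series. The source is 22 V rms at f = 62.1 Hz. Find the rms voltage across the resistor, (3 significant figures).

ω = 2πf = 390.2 rad/s
X_L = ωL = 4.29 Ω
X_C = 1/(ωC) = 13.8 Ω
Net reactance X = X_L − X_C = -9.49 Ω
Z = 11.0 − j9.49 Ω
|Z| = √(11.0² + 9.49²) = 14.5 Ω
I = V/|Z| = 1.51 A
V_R = I·|Z_R| = 1.51 × 11.0 = 16.7 V

16.7 V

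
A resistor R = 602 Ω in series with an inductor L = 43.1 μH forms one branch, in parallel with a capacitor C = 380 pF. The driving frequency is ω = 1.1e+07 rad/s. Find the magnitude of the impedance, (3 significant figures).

X_L = ωL = 474 Ω
X_C = 1/(ωC) = 239 Ω
Branch 1 (R+jX_L): Z₁ = 602 + j474 Ω, |Z₁| = 766 Ω
Branch 2 (−jX_C): Z₂ = −j239 Ω
Parallel: Z = Z₁Z₂/(Z₁+Z₂), |Z| = 284 Ω, ∠Z = -73.1°

284 Ω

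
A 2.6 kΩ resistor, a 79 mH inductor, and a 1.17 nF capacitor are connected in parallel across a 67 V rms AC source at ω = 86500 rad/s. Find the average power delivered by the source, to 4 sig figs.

X_L = ωL = 6834 Ω
X_C = 1/(ωC) = 9881 Ω
Parallel: admittances add. Y = 1/R + 1/(jωL) + jωC
Y = (0.0003846 − j4.513e-05) S
|Y| = 0.0003873 S → |Z| = 1/|Y| = 2582 Ω, ∠Z = −∠Y = 6.693°
I = V/|Z| = 25.95 mA
P = VI cos φ = 67 × 0.02595 × cos(6.693°) = 1.727 W

1.727 W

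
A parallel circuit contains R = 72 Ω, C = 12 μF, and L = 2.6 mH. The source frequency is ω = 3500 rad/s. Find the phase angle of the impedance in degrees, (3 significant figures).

X_L = ωL = 9.10 Ω
X_C = 1/(ωC) = 23.8 Ω
Parallel: admittances add. Y = 1/R + 1/(jωL) + jωC
Y = (0.0139 − j0.0679) S
|Y| = 0.0693 S → |Z| = 1/|Y| = 14.4 Ω, ∠Z = −∠Y = 78.4°

78.4°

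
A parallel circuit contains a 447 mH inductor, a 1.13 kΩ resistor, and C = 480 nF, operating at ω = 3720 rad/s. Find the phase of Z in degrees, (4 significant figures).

-53.23°

X_L = ωL = 1663 Ω
X_C = 1/(ωC) = 560.0 Ω
Parallel: admittances add. Y = 1/R + 1/(jωL) + jωC
Y = (0.0008850 + j0.001184) S
|Y| = 0.001478 S → |Z| = 1/|Y| = 676.4 Ω, ∠Z = −∠Y = -53.23°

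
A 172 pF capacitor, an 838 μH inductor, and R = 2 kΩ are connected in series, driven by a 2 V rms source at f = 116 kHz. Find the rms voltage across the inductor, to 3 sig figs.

ω = 2πf = 728800 rad/s
X_L = ωL = 611 Ω
X_C = 1/(ωC) = 7980 Ω
Net reactance X = X_L − X_C = -7370 Ω
Z = 2000 − j7370 Ω
|Z| = √(2000² + 7370²) = 7630 Ω
I = V/|Z| = 262 μA
V_L = I·|Z_L| = 0.000262 × 611 = 0.160 V

0.160 V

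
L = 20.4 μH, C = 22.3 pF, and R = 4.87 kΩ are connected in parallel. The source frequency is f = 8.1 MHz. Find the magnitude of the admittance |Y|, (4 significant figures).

267.7 μS

ω = 2πf = 5.089e+07 rad/s
X_L = ωL = 1038 Ω
X_C = 1/(ωC) = 881.1 Ω
Parallel: admittances add. Y = 1/R + 1/(jωL) + jωC
Y = (0.0002053 + j0.0001718) S
|Y| = 0.0002677 S → |Z| = 1/|Y| = 3735 Ω, ∠Z = −∠Y = -39.91°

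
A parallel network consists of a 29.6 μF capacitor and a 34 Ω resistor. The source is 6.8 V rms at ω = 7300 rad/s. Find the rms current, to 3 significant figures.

X_C = 1/(ωC) = 4.63 Ω
Parallel: admittances add. Y = 1/R + jωC
Y = (0.0294 + j0.216) S
|Y| = 0.218 S → |Z| = 1/|Y| = 4.59 Ω, ∠Z = −∠Y = -82.2°
I = V/|Z| = 6.8/4.59 = 1.48 A

1.48 A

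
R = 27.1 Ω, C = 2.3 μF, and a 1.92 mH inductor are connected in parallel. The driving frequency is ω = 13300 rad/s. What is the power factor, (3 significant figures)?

X_L = ωL = 25.5 Ω
X_C = 1/(ωC) = 32.7 Ω
Parallel: admittances add. Y = 1/R + 1/(jωL) + jωC
Y = (0.0369 − j0.00857) S
|Y| = 0.0379 S → |Z| = 1/|Y| = 26.4 Ω, ∠Z = −∠Y = 13.1°
cos φ = cos(13.1°) = 0.974

0.974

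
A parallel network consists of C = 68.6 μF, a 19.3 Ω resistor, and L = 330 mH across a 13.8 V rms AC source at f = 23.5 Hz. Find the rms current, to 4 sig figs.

ω = 2πf = 147.7 rad/s
X_L = ωL = 48.73 Ω
X_C = 1/(ωC) = 98.73 Ω
Parallel: admittances add. Y = 1/R + 1/(jωL) + jωC
Y = (0.05181 − j0.01039) S
|Y| = 0.05285 S → |Z| = 1/|Y| = 18.92 Ω, ∠Z = −∠Y = 11.34°
I = V/|Z| = 13.8/18.92 = 729.3 mA

729.3 mA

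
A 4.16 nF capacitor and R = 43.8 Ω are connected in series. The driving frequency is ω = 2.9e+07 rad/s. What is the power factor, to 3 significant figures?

0.983

X_C = 1/(ωC) = 8.29 Ω
Z = 43.8 − j8.29 Ω
|Z| = √(43.8² + 8.29²) = 44.6 Ω
∠Z = arctan(-8.29/43.8) = -10.7°
cos φ = cos(-10.7°) = 0.983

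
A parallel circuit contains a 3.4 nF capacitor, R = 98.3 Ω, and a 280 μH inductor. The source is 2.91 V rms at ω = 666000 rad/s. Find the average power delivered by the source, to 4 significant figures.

X_L = ωL = 186.5 Ω
X_C = 1/(ωC) = 441.6 Ω
Parallel: admittances add. Y = 1/R + 1/(jωL) + jωC
Y = (0.01017 − j0.003098) S
|Y| = 0.01063 S → |Z| = 1/|Y| = 94.04 Ω, ∠Z = −∠Y = 16.94°
I = V/|Z| = 30.95 mA
P = VI cos φ = 2.91 × 0.03095 × cos(16.94°) = 86.15 mW

86.15 mW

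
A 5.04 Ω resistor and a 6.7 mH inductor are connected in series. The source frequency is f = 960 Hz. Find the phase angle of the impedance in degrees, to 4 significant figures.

82.89°

ω = 2πf = 6032 rad/s
X_L = ωL = 40.41 Ω
Z = 5.040 + j40.41 Ω
|Z| = √(5.040² + 40.41²) = 40.73 Ω
∠Z = arctan(40.41/5.040) = 82.89°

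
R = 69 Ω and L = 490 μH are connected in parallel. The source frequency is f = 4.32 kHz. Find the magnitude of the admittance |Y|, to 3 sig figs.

ω = 2πf = 27140 rad/s
X_L = ωL = 13.3 Ω
Parallel: admittances add. Y = 1/R + 1/(jωL)
Y = (0.0145 − j0.0752) S
|Y| = 0.0766 S → |Z| = 1/|Y| = 13.1 Ω, ∠Z = −∠Y = 79.1°

76.6 mS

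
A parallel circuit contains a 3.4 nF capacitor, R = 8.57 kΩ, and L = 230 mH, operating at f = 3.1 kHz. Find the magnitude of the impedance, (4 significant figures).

ω = 2πf = 19480 rad/s
X_L = ωL = 4480 Ω
X_C = 1/(ωC) = 15100 Ω
Parallel: admittances add. Y = 1/R + 1/(jωL) + jωC
Y = (0.0001167 − j0.0001570) S
|Y| = 0.0001956 S → |Z| = 1/|Y| = 5112 Ω, ∠Z = −∠Y = 53.38°

5112 Ω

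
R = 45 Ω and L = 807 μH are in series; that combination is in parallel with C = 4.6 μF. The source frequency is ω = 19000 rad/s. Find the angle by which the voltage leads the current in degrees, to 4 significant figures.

-76.13°

X_L = ωL = 15.33 Ω
X_C = 1/(ωC) = 11.44 Ω
Branch 1 (R+jX_L): Z₁ = 45.00 + j15.33 Ω, |Z₁| = 47.54 Ω
Branch 2 (−jX_C): Z₂ = −j11.44 Ω
Parallel: Z = Z₁Z₂/(Z₁+Z₂), |Z| = 12.04 Ω, ∠Z = -76.13°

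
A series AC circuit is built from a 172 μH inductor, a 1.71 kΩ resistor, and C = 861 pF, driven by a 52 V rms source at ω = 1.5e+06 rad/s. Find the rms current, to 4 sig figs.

X_L = ωL = 258.0 Ω
X_C = 1/(ωC) = 774.3 Ω
Net reactance X = X_L − X_C = -516.3 Ω
Z = 1710 − j516.3 Ω
|Z| = √(1710² + 516.3²) = 1786 Ω
I = V/|Z| = 52/1786 = 29.11 mA

29.11 mA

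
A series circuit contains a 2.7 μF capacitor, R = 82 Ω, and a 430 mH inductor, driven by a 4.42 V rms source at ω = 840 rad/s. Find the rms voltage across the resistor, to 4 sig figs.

3.169 V

X_L = ωL = 361.2 Ω
X_C = 1/(ωC) = 440.9 Ω
Net reactance X = X_L − X_C = -79.72 Ω
Z = 82.00 − j79.72 Ω
|Z| = √(82.00² + 79.72²) = 114.4 Ω
I = V/|Z| = 38.65 mA
V_R = I·|Z_R| = 0.03865 × 82.00 = 3.169 V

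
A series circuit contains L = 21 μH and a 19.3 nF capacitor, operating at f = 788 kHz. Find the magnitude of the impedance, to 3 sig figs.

ω = 2πf = 4.951e+06 rad/s
X_L = ωL = 104 Ω
X_C = 1/(ωC) = 10.5 Ω
Net reactance X = X_L − X_C = 93.5 Ω
Z = j93.5 Ω
|Z| = √(0² + 93.5²) = 93.5 Ω

93.5 Ω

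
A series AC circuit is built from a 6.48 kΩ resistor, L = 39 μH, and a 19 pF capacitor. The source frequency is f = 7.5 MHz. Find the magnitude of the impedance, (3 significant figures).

ω = 2πf = 4.712e+07 rad/s
X_L = ωL = 1840 Ω
X_C = 1/(ωC) = 1120 Ω
Net reactance X = X_L − X_C = 721 Ω
Z = 6480 + j721 Ω
|Z| = √(6480² + 721²) = 6520 Ω

6520 Ω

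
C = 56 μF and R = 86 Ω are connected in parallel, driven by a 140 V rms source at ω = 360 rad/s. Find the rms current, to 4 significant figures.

X_C = 1/(ωC) = 49.60 Ω
Parallel: admittances add. Y = 1/R + jωC
Y = (0.01163 + j0.02016) S
|Y| = 0.02327 S → |Z| = 1/|Y| = 42.97 Ω, ∠Z = −∠Y = -60.02°
I = V/|Z| = 140/42.97 = 3.258 A

3.258 A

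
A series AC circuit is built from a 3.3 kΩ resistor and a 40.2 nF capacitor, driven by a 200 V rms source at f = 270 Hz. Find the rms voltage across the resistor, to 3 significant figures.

ω = 2πf = 1696 rad/s
X_C = 1/(ωC) = 14700 Ω
Z = 3300 − j14700 Ω
|Z| = √(3300² + 14700²) = 15000 Ω
I = V/|Z| = 13.3 mA
V_R = I·|Z_R| = 0.0133 × 3300 = 43.9 V

43.9 V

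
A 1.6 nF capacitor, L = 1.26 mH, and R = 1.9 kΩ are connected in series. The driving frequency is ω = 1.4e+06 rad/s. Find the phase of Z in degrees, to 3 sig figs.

34.7°

X_L = ωL = 1760 Ω
X_C = 1/(ωC) = 446 Ω
Net reactance X = X_L − X_C = 1320 Ω
Z = 1900 + j1320 Ω
|Z| = √(1900² + 1320²) = 2310 Ω
∠Z = arctan(1320/1900) = 34.7°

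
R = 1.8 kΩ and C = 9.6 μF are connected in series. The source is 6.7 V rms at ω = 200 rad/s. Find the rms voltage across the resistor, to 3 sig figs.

X_C = 1/(ωC) = 521 Ω
Z = 1800 − j521 Ω
|Z| = √(1800² + 521²) = 1870 Ω
I = V/|Z| = 3.58 mA
V_R = I·|Z_R| = 0.00358 × 1800 = 6.44 V

6.44 V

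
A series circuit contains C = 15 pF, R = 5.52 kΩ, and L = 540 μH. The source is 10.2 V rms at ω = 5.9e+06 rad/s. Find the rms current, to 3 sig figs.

1.04 mA

X_L = ωL = 3190 Ω
X_C = 1/(ωC) = 11300 Ω
Net reactance X = X_L − X_C = -8110 Ω
Z = 5520 − j8110 Ω
|Z| = √(5520² + 8110²) = 9810 Ω
I = V/|Z| = 10.2/9810 = 1.04 mA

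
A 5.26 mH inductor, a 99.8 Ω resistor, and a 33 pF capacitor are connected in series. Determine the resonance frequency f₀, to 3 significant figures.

382 kHz

ω₀ = 1/√(LC) = 1/√(0.00526 × 3.3e-11) = 2.4e+06 rad/s
f₀ = ω₀/(2π) = 382 kHz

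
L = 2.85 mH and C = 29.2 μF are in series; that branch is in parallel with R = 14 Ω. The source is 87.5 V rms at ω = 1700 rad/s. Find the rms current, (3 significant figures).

8.47 A

X_L = ωL = 4.84 Ω
X_C = 1/(ωC) = 20.1 Ω
Branch 1: Z₁ = R = 14.0 Ω
Branch 2 (series LC): Z₂ = j(X_L − X_C) = −j15.3 Ω
Parallel: Z = Z₁Z₂/(Z₁+Z₂), |Z| = 10.3 Ω, ∠Z = -42.5°
I = V/|Z| = 87.5/10.3 = 8.47 A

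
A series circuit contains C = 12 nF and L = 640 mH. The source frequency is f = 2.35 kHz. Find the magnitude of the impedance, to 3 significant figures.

3810 Ω

ω = 2πf = 14770 rad/s
X_L = ωL = 9450 Ω
X_C = 1/(ωC) = 5640 Ω
Net reactance X = X_L − X_C = 3810 Ω
Z = j3810 Ω
|Z| = √(0² + 3810²) = 3810 Ω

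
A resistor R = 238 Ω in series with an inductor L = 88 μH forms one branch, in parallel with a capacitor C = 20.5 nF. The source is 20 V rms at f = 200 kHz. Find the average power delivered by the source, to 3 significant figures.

1.38 W

ω = 2πf = 1.257e+06 rad/s
X_L = ωL = 111 Ω
X_C = 1/(ωC) = 38.8 Ω
Branch 1 (R+jX_L): Z₁ = 238 + j111 Ω, |Z₁| = 262 Ω
Branch 2 (−jX_C): Z₂ = −j38.8 Ω
Parallel: Z = Z₁Z₂/(Z₁+Z₂), |Z| = 41.0 Ω, ∠Z = -81.9°
I = V/|Z| = 488 mA
P = VI cos φ = 20 × 0.488 × cos(-81.9°) = 1.38 W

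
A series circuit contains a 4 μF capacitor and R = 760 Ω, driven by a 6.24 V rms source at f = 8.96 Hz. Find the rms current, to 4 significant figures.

1.385 mA

ω = 2πf = 56.30 rad/s
X_C = 1/(ωC) = 4441 Ω
Z = 760.0 − j4441 Ω
|Z| = √(760.0² + 4441²) = 4505 Ω
I = V/|Z| = 6.24/4505 = 1.385 mA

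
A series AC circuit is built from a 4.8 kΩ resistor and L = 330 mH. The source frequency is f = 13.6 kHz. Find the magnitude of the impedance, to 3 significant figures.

28600 Ω

ω = 2πf = 85450 rad/s
X_L = ωL = 28200 Ω
Z = 4800 + j28200 Ω
|Z| = √(4800² + 28200²) = 28600 Ω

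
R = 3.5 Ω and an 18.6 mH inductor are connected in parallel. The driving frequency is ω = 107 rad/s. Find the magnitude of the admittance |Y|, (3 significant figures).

578 mS

X_L = ωL = 1.99 Ω
Parallel: admittances add. Y = 1/R + 1/(jωL)
Y = (0.286 − j0.502) S
|Y| = 0.578 S → |Z| = 1/|Y| = 1.73 Ω, ∠Z = −∠Y = 60.4°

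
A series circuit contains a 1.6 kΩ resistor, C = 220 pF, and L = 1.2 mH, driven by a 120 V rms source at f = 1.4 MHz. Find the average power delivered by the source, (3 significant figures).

ω = 2πf = 8.796e+06 rad/s
X_L = ωL = 10600 Ω
X_C = 1/(ωC) = 517 Ω
Net reactance X = X_L − X_C = 10000 Ω
Z = 1600 + j10000 Ω
|Z| = √(1600² + 10000²) = 10200 Ω
∠Z = arctan(10000/1600) = 80.9°
I = V/|Z| = 11.8 mA
P = VI cos φ = 120 × 0.0118 × cos(80.9°) = 223 mW

223 mW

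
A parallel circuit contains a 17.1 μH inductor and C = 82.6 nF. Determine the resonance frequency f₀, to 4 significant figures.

ω₀ = 1/√(LC) = 1/√(1.71e-05 × 8.26e-08) = 841400 rad/s
f₀ = ω₀/(2π) = 133.9 kHz

133.9 kHz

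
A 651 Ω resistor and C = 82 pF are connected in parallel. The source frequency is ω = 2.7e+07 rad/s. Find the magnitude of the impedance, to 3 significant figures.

371 Ω

X_C = 1/(ωC) = 452 Ω
Parallel: admittances add. Y = 1/R + jωC
Y = (0.00154 + j0.00221) S
|Y| = 0.00269 S → |Z| = 1/|Y| = 371 Ω, ∠Z = −∠Y = -55.2°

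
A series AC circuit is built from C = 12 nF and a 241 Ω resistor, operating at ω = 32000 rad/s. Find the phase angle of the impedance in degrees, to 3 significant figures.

-84.7°

X_C = 1/(ωC) = 2600 Ω
Z = 241 − j2600 Ω
|Z| = √(241² + 2600²) = 2620 Ω
∠Z = arctan(-2600/241) = -84.7°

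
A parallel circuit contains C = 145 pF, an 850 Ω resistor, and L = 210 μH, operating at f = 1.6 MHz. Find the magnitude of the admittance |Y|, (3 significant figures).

1.53 mS

ω = 2πf = 1.005e+07 rad/s
X_L = ωL = 2110 Ω
X_C = 1/(ωC) = 686 Ω
Parallel: admittances add. Y = 1/R + 1/(jωL) + jωC
Y = (0.00118 + j0.000984) S
|Y| = 0.00153 S → |Z| = 1/|Y| = 652 Ω, ∠Z = −∠Y = -39.9°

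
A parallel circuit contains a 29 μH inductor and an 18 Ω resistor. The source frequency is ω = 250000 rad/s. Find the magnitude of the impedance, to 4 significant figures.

X_L = ωL = 7.250 Ω
Parallel: admittances add. Y = 1/R + 1/(jωL)
Y = (0.05556 − j0.1379) S
|Y| = 0.1487 S → |Z| = 1/|Y| = 6.725 Ω, ∠Z = −∠Y = 68.06°

6.725 Ω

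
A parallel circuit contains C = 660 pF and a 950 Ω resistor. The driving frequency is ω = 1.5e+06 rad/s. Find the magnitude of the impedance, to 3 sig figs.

692 Ω

X_C = 1/(ωC) = 1010 Ω
Parallel: admittances add. Y = 1/R + jωC
Y = (0.00105 + j0.000990) S
|Y| = 0.00145 S → |Z| = 1/|Y| = 692 Ω, ∠Z = −∠Y = -43.2°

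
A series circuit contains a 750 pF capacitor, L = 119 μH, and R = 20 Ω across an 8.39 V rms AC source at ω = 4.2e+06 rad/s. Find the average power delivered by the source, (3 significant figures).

X_L = ωL = 500 Ω
X_C = 1/(ωC) = 317 Ω
Net reactance X = X_L − X_C = 182 Ω
Z = 20.0 + j182 Ω
|Z| = √(20.0² + 182²) = 183 Ω
∠Z = arctan(182/20.0) = 83.7°
I = V/|Z| = 45.7 mA
P = VI cos φ = 8.39 × 0.0457 × cos(83.7°) = 41.8 mW

41.8 mW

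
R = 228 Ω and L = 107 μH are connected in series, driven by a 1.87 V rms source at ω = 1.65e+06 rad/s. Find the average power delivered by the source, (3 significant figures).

X_L = ωL = 177 Ω
Z = 228 + j177 Ω
|Z| = √(228² + 177²) = 288 Ω
∠Z = arctan(177/228) = 37.8°
I = V/|Z| = 6.48 mA
P = VI cos φ = 1.87 × 0.00648 × cos(37.8°) = 9.59 mW

9.59 mW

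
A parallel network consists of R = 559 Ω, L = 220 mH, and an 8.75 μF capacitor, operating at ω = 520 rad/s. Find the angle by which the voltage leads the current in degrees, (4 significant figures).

X_L = ωL = 114.4 Ω
X_C = 1/(ωC) = 219.8 Ω
Parallel: admittances add. Y = 1/R + 1/(jωL) + jωC
Y = (0.001789 − j0.004191) S
|Y| = 0.004557 S → |Z| = 1/|Y| = 219.4 Ω, ∠Z = −∠Y = 66.89°

66.89°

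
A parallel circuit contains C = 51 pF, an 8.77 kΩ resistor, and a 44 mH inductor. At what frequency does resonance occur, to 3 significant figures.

ω₀ = 1/√(LC) = 1/√(0.044 × 5.1e-11) = 667600 rad/s
f₀ = ω₀/(2π) = 106 kHz

106 kHz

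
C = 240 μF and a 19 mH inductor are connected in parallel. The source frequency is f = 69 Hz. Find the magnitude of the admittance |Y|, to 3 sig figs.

17.4 mS

ω = 2πf = 433.5 rad/s
X_L = ωL = 8.24 Ω
X_C = 1/(ωC) = 9.61 Ω
Parallel: admittances add. Y = 1/(jωL) + jωC
Y = (0 − j0.0174) S
|Y| = 0.0174 S → |Z| = 1/|Y| = 57.6 Ω, ∠Z = −∠Y = 90.0°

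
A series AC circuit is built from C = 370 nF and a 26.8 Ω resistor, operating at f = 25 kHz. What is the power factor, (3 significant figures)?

0.842

ω = 2πf = 157100 rad/s
X_C = 1/(ωC) = 17.2 Ω
Z = 26.8 − j17.2 Ω
|Z| = √(26.8² + 17.2²) = 31.8 Ω
∠Z = arctan(-17.2/26.8) = -32.7°
cos φ = cos(-32.7°) = 0.842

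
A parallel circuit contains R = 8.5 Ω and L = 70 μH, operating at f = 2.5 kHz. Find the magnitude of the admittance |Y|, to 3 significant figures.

917 mS

ω = 2πf = 15710 rad/s
X_L = ωL = 1.10 Ω
Parallel: admittances add. Y = 1/R + 1/(jωL)
Y = (0.118 − j0.909) S
|Y| = 0.917 S → |Z| = 1/|Y| = 1.09 Ω, ∠Z = −∠Y = 82.6°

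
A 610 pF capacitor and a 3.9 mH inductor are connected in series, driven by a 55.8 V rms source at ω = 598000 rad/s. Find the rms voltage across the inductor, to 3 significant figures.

318 V

X_L = ωL = 2330 Ω
X_C = 1/(ωC) = 2740 Ω
Net reactance X = X_L − X_C = -409 Ω
Z = − j409 Ω
|Z| = √(0² + 409²) = 409 Ω
I = V/|Z| = 136 mA
V_L = I·|Z_L| = 0.136 × 2330 = 318 V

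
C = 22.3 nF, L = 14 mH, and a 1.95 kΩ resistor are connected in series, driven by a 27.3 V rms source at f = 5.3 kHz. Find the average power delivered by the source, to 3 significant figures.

ω = 2πf = 33300 rad/s
X_L = ωL = 466 Ω
X_C = 1/(ωC) = 1350 Ω
Net reactance X = X_L − X_C = -880 Ω
Z = 1950 − j880 Ω
|Z| = √(1950² + 880²) = 2140 Ω
∠Z = arctan(-880/1950) = -24.3°
I = V/|Z| = 12.8 mA
P = VI cos φ = 27.3 × 0.0128 × cos(-24.3°) = 317 mW

317 mW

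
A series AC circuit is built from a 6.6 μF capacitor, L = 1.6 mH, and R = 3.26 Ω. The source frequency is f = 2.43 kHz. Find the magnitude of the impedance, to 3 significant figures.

ω = 2πf = 15270 rad/s
X_L = ωL = 24.4 Ω
X_C = 1/(ωC) = 9.92 Ω
Net reactance X = X_L − X_C = 14.5 Ω
Z = 3.26 + j14.5 Ω
|Z| = √(3.26² + 14.5²) = 14.9 Ω

14.9 Ω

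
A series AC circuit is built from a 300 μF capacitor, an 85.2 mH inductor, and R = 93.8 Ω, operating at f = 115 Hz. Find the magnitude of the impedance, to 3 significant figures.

110 Ω

ω = 2πf = 722.6 rad/s
X_L = ωL = 61.6 Ω
X_C = 1/(ωC) = 4.61 Ω
Net reactance X = X_L − X_C = 56.9 Ω
Z = 93.8 + j56.9 Ω
|Z| = √(93.8² + 56.9²) = 110 Ω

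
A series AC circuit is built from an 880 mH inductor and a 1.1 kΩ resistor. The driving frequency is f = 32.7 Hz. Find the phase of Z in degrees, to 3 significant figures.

9.33°

ω = 2πf = 205.5 rad/s
X_L = ωL = 181 Ω
Z = 1100 + j181 Ω
|Z| = √(1100² + 181²) = 1110 Ω
∠Z = arctan(181/1100) = 9.33°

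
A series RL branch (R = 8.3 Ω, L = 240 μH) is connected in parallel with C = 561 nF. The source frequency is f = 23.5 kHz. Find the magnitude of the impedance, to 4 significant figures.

17.72 Ω

ω = 2πf = 147700 rad/s
X_L = ωL = 35.44 Ω
X_C = 1/(ωC) = 12.07 Ω
Branch 1 (R+jX_L): Z₁ = 8.300 + j35.44 Ω, |Z₁| = 36.40 Ω
Branch 2 (−jX_C): Z₂ = −j12.07 Ω
Parallel: Z = Z₁Z₂/(Z₁+Z₂), |Z| = 17.72 Ω, ∠Z = -83.63°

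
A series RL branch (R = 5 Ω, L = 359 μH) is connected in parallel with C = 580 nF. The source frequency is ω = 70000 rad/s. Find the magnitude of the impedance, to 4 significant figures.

125.6 Ω

X_L = ωL = 25.13 Ω
X_C = 1/(ωC) = 24.63 Ω
Branch 1 (R+jX_L): Z₁ = 5.000 + j25.13 Ω, |Z₁| = 25.62 Ω
Branch 2 (−jX_C): Z₂ = −j24.63 Ω
Parallel: Z = Z₁Z₂/(Z₁+Z₂), |Z| = 125.6 Ω, ∠Z = -16.96°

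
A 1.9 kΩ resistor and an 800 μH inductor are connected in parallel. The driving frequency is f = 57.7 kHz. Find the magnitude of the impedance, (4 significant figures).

286.7 Ω

ω = 2πf = 362500 rad/s
X_L = ωL = 290.0 Ω
Parallel: admittances add. Y = 1/R + 1/(jωL)
Y = (0.0005263 − j0.003448) S
|Y| = 0.003488 S → |Z| = 1/|Y| = 286.7 Ω, ∠Z = −∠Y = 81.32°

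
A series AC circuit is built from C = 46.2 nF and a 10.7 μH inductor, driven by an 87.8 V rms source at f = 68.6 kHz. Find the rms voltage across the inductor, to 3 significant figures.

ω = 2πf = 431000 rad/s
X_L = ωL = 4.61 Ω
X_C = 1/(ωC) = 50.2 Ω
Net reactance X = X_L − X_C = -45.6 Ω
Z = − j45.6 Ω
|Z| = √(0² + 45.6²) = 45.6 Ω
I = V/|Z| = 1.93 A
V_L = I·|Z_L| = 1.93 × 4.61 = 8.88 V

8.88 V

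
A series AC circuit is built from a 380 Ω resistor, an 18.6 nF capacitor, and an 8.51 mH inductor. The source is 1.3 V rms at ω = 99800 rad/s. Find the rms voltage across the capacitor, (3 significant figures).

X_L = ωL = 849 Ω
X_C = 1/(ωC) = 539 Ω
Net reactance X = X_L − X_C = 311 Ω
Z = 380 + j311 Ω
|Z| = √(380² + 311²) = 491 Ω
I = V/|Z| = 2.65 mA
V_C = I·|Z_C| = 0.00265 × 539 = 1.43 V

1.43 V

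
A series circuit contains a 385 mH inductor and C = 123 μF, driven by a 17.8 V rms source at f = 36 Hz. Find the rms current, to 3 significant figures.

ω = 2πf = 226.2 rad/s
X_L = ωL = 87.1 Ω
X_C = 1/(ωC) = 35.9 Ω
Net reactance X = X_L − X_C = 51.1 Ω
Z = j51.1 Ω
|Z| = √(0² + 51.1²) = 51.1 Ω
I = V/|Z| = 17.8/51.1 = 348 mA

348 mA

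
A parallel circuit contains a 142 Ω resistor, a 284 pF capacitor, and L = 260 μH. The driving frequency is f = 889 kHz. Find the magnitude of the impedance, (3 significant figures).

141 Ω

ω = 2πf = 5.586e+06 rad/s
X_L = ωL = 1450 Ω
X_C = 1/(ωC) = 630 Ω
Parallel: admittances add. Y = 1/R + 1/(jωL) + jωC
Y = (0.00704 + j0.000898) S
|Y| = 0.00710 S → |Z| = 1/|Y| = 141 Ω, ∠Z = −∠Y = -7.27°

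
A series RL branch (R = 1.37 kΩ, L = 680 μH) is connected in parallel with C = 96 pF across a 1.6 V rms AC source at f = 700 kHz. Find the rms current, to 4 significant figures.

ω = 2πf = 4.398e+06 rad/s
X_L = ωL = 2991 Ω
X_C = 1/(ωC) = 2368 Ω
Branch 1 (R+jX_L): Z₁ = 1370 + j2991 Ω, |Z₁| = 3290 Ω
Branch 2 (−jX_C): Z₂ = −j2368 Ω
Parallel: Z = Z₁Z₂/(Z₁+Z₂), |Z| = 5178 Ω, ∠Z = -49.04°
I = V/|Z| = 1.6/5178 = 309.0 μA

309.0 μA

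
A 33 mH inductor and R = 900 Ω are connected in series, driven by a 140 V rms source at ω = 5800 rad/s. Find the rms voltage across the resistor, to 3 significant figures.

X_L = ωL = 191 Ω
Z = 900 + j191 Ω
|Z| = √(900² + 191²) = 920 Ω
I = V/|Z| = 152 mA
V_R = I·|Z_R| = 0.152 × 900 = 137 V

137 V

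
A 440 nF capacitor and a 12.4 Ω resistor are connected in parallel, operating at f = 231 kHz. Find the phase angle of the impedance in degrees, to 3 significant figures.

ω = 2πf = 1.451e+06 rad/s
X_C = 1/(ωC) = 1.57 Ω
Parallel: admittances add. Y = 1/R + jωC
Y = (0.0806 + j0.639) S
|Y| = 0.644 S → |Z| = 1/|Y| = 1.55 Ω, ∠Z = −∠Y = -82.8°

-82.8°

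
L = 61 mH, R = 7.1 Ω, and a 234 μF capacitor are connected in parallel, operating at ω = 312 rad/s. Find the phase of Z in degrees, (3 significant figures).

-8.27°

X_L = ωL = 19.0 Ω
X_C = 1/(ωC) = 13.7 Ω
Parallel: admittances add. Y = 1/R + 1/(jωL) + jωC
Y = (0.141 + j0.0205) S
|Y| = 0.142 S → |Z| = 1/|Y| = 7.03 Ω, ∠Z = −∠Y = -8.27°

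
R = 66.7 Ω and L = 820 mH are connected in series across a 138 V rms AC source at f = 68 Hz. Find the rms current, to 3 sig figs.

387 mA

ω = 2πf = 427.3 rad/s
X_L = ωL = 350 Ω
Z = 66.7 + j350 Ω
|Z| = √(66.7² + 350²) = 357 Ω
I = V/|Z| = 138/357 = 387 mA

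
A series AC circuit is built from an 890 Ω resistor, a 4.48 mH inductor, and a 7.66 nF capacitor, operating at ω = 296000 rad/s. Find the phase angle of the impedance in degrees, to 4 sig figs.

X_L = ωL = 1326 Ω
X_C = 1/(ωC) = 441.0 Ω
Net reactance X = X_L − X_C = 885.0 Ω
Z = 890.0 + j885.0 Ω
|Z| = √(890.0² + 885.0²) = 1255 Ω
∠Z = arctan(885.0/890.0) = 44.84°

44.84°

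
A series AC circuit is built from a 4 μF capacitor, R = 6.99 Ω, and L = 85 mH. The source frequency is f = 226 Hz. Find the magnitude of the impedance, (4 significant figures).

ω = 2πf = 1420 rad/s
X_L = ωL = 120.7 Ω
X_C = 1/(ωC) = 176.1 Ω
Net reactance X = X_L − X_C = -55.36 Ω
Z = 6.990 − j55.36 Ω
|Z| = √(6.990² + 55.36²) = 55.80 Ω

55.80 Ω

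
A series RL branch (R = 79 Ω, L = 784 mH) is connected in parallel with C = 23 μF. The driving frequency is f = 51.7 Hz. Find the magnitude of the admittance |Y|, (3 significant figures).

ω = 2πf = 324.8 rad/s
X_L = ωL = 255 Ω
X_C = 1/(ωC) = 134 Ω
Branch 1 (R+jX_L): Z₁ = 79.0 + j255 Ω, |Z₁| = 267 Ω
Branch 2 (−jX_C): Z₂ = −j134 Ω
Parallel: Z = Z₁Z₂/(Z₁+Z₂), |Z| = 247 Ω, ∠Z = -74.1°
|Y| = 1/|Z| = 4.05 mS

4.05 mS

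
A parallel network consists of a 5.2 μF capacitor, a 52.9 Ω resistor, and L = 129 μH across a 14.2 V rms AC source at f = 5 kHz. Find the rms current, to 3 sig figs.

1.21 A

ω = 2πf = 31420 rad/s
X_L = ωL = 4.05 Ω
X_C = 1/(ωC) = 6.12 Ω
Parallel: admittances add. Y = 1/R + 1/(jωL) + jωC
Y = (0.0189 − j0.0834) S
|Y| = 0.0855 S → |Z| = 1/|Y| = 11.7 Ω, ∠Z = −∠Y = 77.2°
I = V/|Z| = 14.2/11.7 = 1.21 A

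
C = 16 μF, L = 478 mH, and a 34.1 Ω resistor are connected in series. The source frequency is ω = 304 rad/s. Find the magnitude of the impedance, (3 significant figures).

X_L = ωL = 145 Ω
X_C = 1/(ωC) = 206 Ω
Net reactance X = X_L − X_C = -60.3 Ω
Z = 34.1 − j60.3 Ω
|Z| = √(34.1² + 60.3²) = 69.3 Ω

69.3 Ω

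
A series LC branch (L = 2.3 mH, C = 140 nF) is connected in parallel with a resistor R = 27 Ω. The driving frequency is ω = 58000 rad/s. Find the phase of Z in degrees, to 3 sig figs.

X_L = ωL = 133 Ω
X_C = 1/(ωC) = 123 Ω
Branch 1: Z₁ = R = 27.0 Ω
Branch 2 (series LC): Z₂ = j(X_L − X_C) = j10.2 Ω
Parallel: Z = Z₁Z₂/(Z₁+Z₂), |Z| = 9.58 Ω, ∠Z = 69.2°

69.2°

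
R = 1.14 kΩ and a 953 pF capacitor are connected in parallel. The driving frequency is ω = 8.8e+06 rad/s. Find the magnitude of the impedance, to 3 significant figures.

119 Ω

X_C = 1/(ωC) = 119 Ω
Parallel: admittances add. Y = 1/R + jωC
Y = (0.000877 + j0.00839) S
|Y| = 0.00843 S → |Z| = 1/|Y| = 119 Ω, ∠Z = −∠Y = -84.0°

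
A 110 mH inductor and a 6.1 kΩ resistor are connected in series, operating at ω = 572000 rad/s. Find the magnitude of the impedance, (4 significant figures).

X_L = ωL = 62920 Ω
Z = 6100 + j62920 Ω
|Z| = √(6100² + 62920²) = 63220 Ω

63220 Ω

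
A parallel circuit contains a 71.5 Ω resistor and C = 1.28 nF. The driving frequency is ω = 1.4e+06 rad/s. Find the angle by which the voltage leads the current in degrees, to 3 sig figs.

-7.30°

X_C = 1/(ωC) = 558 Ω
Parallel: admittances add. Y = 1/R + jωC
Y = (0.0140 + j0.00179) S
|Y| = 0.0141 S → |Z| = 1/|Y| = 70.9 Ω, ∠Z = −∠Y = -7.30°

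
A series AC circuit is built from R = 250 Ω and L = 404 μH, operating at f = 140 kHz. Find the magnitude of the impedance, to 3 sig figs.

435 Ω

ω = 2πf = 879600 rad/s
X_L = ωL = 355 Ω
Z = 250 + j355 Ω
|Z| = √(250² + 355²) = 435 Ω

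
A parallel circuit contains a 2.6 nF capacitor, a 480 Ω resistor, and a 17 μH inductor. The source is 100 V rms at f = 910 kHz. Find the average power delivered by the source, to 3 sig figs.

ω = 2πf = 5.718e+06 rad/s
X_L = ωL = 97.2 Ω
X_C = 1/(ωC) = 67.3 Ω
Parallel: admittances add. Y = 1/R + 1/(jωL) + jωC
Y = (0.00208 + j0.00458) S
|Y| = 0.00503 S → |Z| = 1/|Y| = 199 Ω, ∠Z = −∠Y = -65.5°
I = V/|Z| = 503 mA
P = VI cos φ = 100 × 0.503 × cos(-65.5°) = 20.8 W

20.8 W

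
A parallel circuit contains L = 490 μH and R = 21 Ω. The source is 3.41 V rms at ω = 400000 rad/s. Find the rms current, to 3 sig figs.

163 mA

X_L = ωL = 196 Ω
Parallel: admittances add. Y = 1/R + 1/(jωL)
Y = (0.0476 − j0.00510) S
|Y| = 0.0479 S → |Z| = 1/|Y| = 20.9 Ω, ∠Z = −∠Y = 6.12°
I = V/|Z| = 3.41/20.9 = 163 mA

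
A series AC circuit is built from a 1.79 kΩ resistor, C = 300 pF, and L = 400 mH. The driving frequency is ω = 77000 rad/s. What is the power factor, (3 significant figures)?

0.142

X_L = ωL = 30800 Ω
X_C = 1/(ωC) = 43300 Ω
Net reactance X = X_L − X_C = -12500 Ω
Z = 1790 − j12500 Ω
|Z| = √(1790² + 12500²) = 12600 Ω
∠Z = arctan(-12500/1790) = -81.8°
cos φ = cos(-81.8°) = 0.142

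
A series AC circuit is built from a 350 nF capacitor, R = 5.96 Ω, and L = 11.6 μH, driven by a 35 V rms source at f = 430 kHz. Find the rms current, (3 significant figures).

1.13 A

ω = 2πf = 2.702e+06 rad/s
X_L = ωL = 31.3 Ω
X_C = 1/(ωC) = 1.06 Ω
Net reactance X = X_L − X_C = 30.3 Ω
Z = 5.96 + j30.3 Ω
|Z| = √(5.96² + 30.3²) = 30.9 Ω
I = V/|Z| = 35/30.9 = 1.13 A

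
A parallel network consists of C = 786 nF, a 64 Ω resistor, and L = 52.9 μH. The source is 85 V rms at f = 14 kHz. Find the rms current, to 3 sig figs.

ω = 2πf = 87960 rad/s
X_L = ωL = 4.65 Ω
X_C = 1/(ωC) = 14.5 Ω
Parallel: admittances add. Y = 1/R + 1/(jωL) + jωC
Y = (0.0156 − j0.146) S
|Y| = 0.147 S → |Z| = 1/|Y| = 6.82 Ω, ∠Z = −∠Y = 83.9°
I = V/|Z| = 85/6.82 = 12.5 A

12.5 A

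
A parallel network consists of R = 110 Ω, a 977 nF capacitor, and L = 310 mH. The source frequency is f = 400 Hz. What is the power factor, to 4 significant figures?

0.9918

ω = 2πf = 2513 rad/s
X_L = ωL = 779.1 Ω
X_C = 1/(ωC) = 407.3 Ω
Parallel: admittances add. Y = 1/R + 1/(jωL) + jωC
Y = (0.009091 + j0.001172) S
|Y| = 0.009166 S → |Z| = 1/|Y| = 109.1 Ω, ∠Z = −∠Y = -7.346°
cos φ = cos(-7.346°) = 0.9918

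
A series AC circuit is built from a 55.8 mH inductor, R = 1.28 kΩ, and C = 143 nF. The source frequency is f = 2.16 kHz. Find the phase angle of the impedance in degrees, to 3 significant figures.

ω = 2πf = 13570 rad/s
X_L = ωL = 757 Ω
X_C = 1/(ωC) = 515 Ω
Net reactance X = X_L − X_C = 242 Ω
Z = 1280 + j242 Ω
|Z| = √(1280² + 242²) = 1300 Ω
∠Z = arctan(242/1280) = 10.7°

10.7°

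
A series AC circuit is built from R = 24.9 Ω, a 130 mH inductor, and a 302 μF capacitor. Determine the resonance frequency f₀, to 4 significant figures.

25.40 Hz

ω₀ = 1/√(LC) = 1/√(0.13 × 0.000302) = 159.6 rad/s
f₀ = ω₀/(2π) = 25.40 Hz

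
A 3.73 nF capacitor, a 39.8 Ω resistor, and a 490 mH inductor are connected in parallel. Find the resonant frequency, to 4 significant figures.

3.723 kHz

ω₀ = 1/√(LC) = 1/√(0.49 × 3.73e-09) = 23390 rad/s
f₀ = ω₀/(2π) = 3.723 kHz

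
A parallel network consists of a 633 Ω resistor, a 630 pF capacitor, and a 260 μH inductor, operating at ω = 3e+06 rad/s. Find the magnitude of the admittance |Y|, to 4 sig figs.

X_L = ωL = 780.0 Ω
X_C = 1/(ωC) = 529.1 Ω
Parallel: admittances add. Y = 1/R + 1/(jωL) + jωC
Y = (0.001580 + j0.0006079) S
|Y| = 0.001693 S → |Z| = 1/|Y| = 590.8 Ω, ∠Z = −∠Y = -21.05°

1.693 mS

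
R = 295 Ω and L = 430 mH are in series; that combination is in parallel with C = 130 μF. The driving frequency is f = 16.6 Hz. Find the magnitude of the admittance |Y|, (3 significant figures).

13.5 mS

ω = 2πf = 104.3 rad/s
X_L = ωL = 44.8 Ω
X_C = 1/(ωC) = 73.8 Ω
Branch 1 (R+jX_L): Z₁ = 295 + j44.8 Ω, |Z₁| = 298 Ω
Branch 2 (−jX_C): Z₂ = −j73.8 Ω
Parallel: Z = Z₁Z₂/(Z₁+Z₂), |Z| = 74.2 Ω, ∠Z = -75.8°
|Y| = 1/|Z| = 13.5 mS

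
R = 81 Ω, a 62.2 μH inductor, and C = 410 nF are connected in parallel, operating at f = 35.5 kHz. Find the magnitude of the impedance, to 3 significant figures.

43.5 Ω

ω = 2πf = 223100 rad/s
X_L = ωL = 13.9 Ω
X_C = 1/(ωC) = 10.9 Ω
Parallel: admittances add. Y = 1/R + 1/(jωL) + jωC
Y = (0.0123 + j0.0194) S
|Y| = 0.0230 S → |Z| = 1/|Y| = 43.5 Ω, ∠Z = −∠Y = -57.5°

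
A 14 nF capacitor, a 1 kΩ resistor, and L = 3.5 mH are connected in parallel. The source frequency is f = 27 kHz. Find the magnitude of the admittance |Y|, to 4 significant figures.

ω = 2πf = 169600 rad/s
X_L = ωL = 593.8 Ω
X_C = 1/(ωC) = 421.0 Ω
Parallel: admittances add. Y = 1/R + 1/(jωL) + jωC
Y = (0.001000 + j0.0006909) S
|Y| = 0.001215 S → |Z| = 1/|Y| = 822.7 Ω, ∠Z = −∠Y = -34.64°

1.215 mS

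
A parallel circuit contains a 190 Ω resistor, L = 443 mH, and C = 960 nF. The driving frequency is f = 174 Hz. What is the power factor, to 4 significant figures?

0.9819

ω = 2πf = 1093 rad/s
X_L = ωL = 484.3 Ω
X_C = 1/(ωC) = 952.8 Ω
Parallel: admittances add. Y = 1/R + 1/(jωL) + jωC
Y = (0.005263 − j0.001015) S
|Y| = 0.005360 S → |Z| = 1/|Y| = 186.6 Ω, ∠Z = −∠Y = 10.92°
cos φ = cos(10.92°) = 0.9819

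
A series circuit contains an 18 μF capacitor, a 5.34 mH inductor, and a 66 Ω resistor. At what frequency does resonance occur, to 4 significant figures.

513.3 Hz

ω₀ = 1/√(LC) = 1/√(0.00534 × 1.8e-05) = 3225 rad/s
f₀ = ω₀/(2π) = 513.3 Hz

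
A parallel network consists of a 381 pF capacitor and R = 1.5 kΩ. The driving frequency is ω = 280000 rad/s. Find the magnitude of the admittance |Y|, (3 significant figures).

X_C = 1/(ωC) = 9370 Ω
Parallel: admittances add. Y = 1/R + jωC
Y = (0.000667 + j0.000107) S
|Y| = 0.000675 S → |Z| = 1/|Y| = 1480 Ω, ∠Z = −∠Y = -9.09°

675 μS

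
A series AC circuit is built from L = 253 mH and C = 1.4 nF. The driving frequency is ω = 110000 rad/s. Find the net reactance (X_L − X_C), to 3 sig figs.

21300 Ω

X_L = ωL = 27800 Ω
X_C = 1/(ωC) = 6490 Ω
X = 27800 − 6490 = 21300 Ω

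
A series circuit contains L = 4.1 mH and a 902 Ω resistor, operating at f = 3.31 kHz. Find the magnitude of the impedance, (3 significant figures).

906 Ω

ω = 2πf = 20800 rad/s
X_L = ωL = 85.3 Ω
Z = 902 + j85.3 Ω
|Z| = √(902² + 85.3²) = 906 Ω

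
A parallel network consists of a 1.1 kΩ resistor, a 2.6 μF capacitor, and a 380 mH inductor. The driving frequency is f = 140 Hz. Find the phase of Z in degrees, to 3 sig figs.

ω = 2πf = 879.6 rad/s
X_L = ωL = 334 Ω
X_C = 1/(ωC) = 437 Ω
Parallel: admittances add. Y = 1/R + 1/(jωL) + jωC
Y = (0.000909 − j0.000705) S
|Y| = 0.00115 S → |Z| = 1/|Y| = 869 Ω, ∠Z = −∠Y = 37.8°

37.8°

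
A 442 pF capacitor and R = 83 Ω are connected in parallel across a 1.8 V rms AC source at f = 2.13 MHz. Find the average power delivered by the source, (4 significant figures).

ω = 2πf = 1.338e+07 rad/s
X_C = 1/(ωC) = 169.1 Ω
Parallel: admittances add. Y = 1/R + jωC
Y = (0.01205 + j0.005915) S
|Y| = 0.01342 S → |Z| = 1/|Y| = 74.50 Ω, ∠Z = −∠Y = -26.15°
I = V/|Z| = 24.16 mA
P = VI cos φ = 1.8 × 0.02416 × cos(-26.15°) = 39.04 mW

39.04 mW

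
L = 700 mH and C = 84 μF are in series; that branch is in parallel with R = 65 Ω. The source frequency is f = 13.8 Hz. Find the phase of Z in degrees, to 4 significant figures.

ω = 2πf = 86.71 rad/s
X_L = ωL = 60.70 Ω
X_C = 1/(ωC) = 137.3 Ω
Branch 1: Z₁ = R = 65.00 Ω
Branch 2 (series LC): Z₂ = j(X_L − X_C) = −j76.60 Ω
Parallel: Z = Z₁Z₂/(Z₁+Z₂), |Z| = 49.56 Ω, ∠Z = -40.32°

-40.32°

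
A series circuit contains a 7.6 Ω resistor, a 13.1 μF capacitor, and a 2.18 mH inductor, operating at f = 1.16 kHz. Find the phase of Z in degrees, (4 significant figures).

ω = 2πf = 7288 rad/s
X_L = ωL = 15.89 Ω
X_C = 1/(ωC) = 10.47 Ω
Net reactance X = X_L − X_C = 5.415 Ω
Z = 7.600 + j5.415 Ω
|Z| = √(7.600² + 5.415²) = 9.332 Ω
∠Z = arctan(5.415/7.600) = 35.47°

35.47°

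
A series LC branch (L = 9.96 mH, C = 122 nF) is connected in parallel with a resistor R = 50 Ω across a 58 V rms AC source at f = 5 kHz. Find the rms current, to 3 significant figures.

ω = 2πf = 31420 rad/s
X_L = ωL = 313 Ω
X_C = 1/(ωC) = 261 Ω
Branch 1: Z₁ = R = 50.0 Ω
Branch 2 (series LC): Z₂ = j(X_L − X_C) = j52.0 Ω
Parallel: Z = Z₁Z₂/(Z₁+Z₂), |Z| = 36.0 Ω, ∠Z = 43.9°
I = V/|Z| = 58/36.0 = 1.61 A

1.61 A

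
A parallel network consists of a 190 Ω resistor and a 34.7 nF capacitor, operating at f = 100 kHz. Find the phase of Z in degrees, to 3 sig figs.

ω = 2πf = 628300 rad/s
X_C = 1/(ωC) = 45.9 Ω
Parallel: admittances add. Y = 1/R + jωC
Y = (0.00526 + j0.0218) S
|Y| = 0.0224 S → |Z| = 1/|Y| = 44.6 Ω, ∠Z = −∠Y = -76.4°

-76.4°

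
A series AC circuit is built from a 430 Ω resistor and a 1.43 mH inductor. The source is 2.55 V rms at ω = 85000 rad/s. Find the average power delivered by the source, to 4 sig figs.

X_L = ωL = 121.6 Ω
Z = 430.0 + j121.6 Ω
|Z| = √(430.0² + 121.6²) = 446.8 Ω
∠Z = arctan(121.6/430.0) = 15.78°
I = V/|Z| = 5.707 mA
P = VI cos φ = 2.55 × 0.005707 × cos(15.78°) = 14.00 mW

14.00 mW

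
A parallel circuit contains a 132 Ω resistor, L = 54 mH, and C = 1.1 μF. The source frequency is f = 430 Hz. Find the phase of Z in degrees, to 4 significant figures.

27.13°

ω = 2πf = 2702 rad/s
X_L = ωL = 145.9 Ω
X_C = 1/(ωC) = 336.5 Ω
Parallel: admittances add. Y = 1/R + 1/(jωL) + jωC
Y = (0.007576 − j0.003882) S
|Y| = 0.008513 S → |Z| = 1/|Y| = 117.5 Ω, ∠Z = −∠Y = 27.13°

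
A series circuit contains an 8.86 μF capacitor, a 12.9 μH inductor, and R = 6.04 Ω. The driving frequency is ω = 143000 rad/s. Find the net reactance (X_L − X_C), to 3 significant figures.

1.06 Ω

X_L = ωL = 1.84 Ω
X_C = 1/(ωC) = 0.789 Ω
X = 1.84 − 0.789 = 1.06 Ω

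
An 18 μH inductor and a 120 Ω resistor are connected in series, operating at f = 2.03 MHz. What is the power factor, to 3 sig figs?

ω = 2πf = 1.275e+07 rad/s
X_L = ωL = 230 Ω
Z = 120 + j230 Ω
|Z| = √(120² + 230²) = 259 Ω
∠Z = arctan(230/120) = 62.4°
cos φ = cos(62.4°) = 0.463

0.463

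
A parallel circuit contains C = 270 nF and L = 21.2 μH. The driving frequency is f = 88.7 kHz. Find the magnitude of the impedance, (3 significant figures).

15.2 Ω

ω = 2πf = 557300 rad/s
X_L = ωL = 11.8 Ω
X_C = 1/(ωC) = 6.65 Ω
Parallel: admittances add. Y = 1/(jωL) + jωC
Y = (0 + j0.0658) S
|Y| = 0.0658 S → |Z| = 1/|Y| = 15.2 Ω, ∠Z = −∠Y = -90.0°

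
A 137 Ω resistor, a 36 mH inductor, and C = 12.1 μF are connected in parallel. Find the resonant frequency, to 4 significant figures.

ω₀ = 1/√(LC) = 1/√(0.036 × 1.21e-05) = 1515 rad/s
f₀ = ω₀/(2π) = 241.1 Hz

241.1 Hz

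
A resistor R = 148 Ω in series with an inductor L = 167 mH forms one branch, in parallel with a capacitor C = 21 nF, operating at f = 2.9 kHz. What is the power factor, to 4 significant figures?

ω = 2πf = 18220 rad/s
X_L = ωL = 3043 Ω
X_C = 1/(ωC) = 2613 Ω
Branch 1 (R+jX_L): Z₁ = 148.0 + j3043 Ω, |Z₁| = 3047 Ω
Branch 2 (−jX_C): Z₂ = −j2613 Ω
Parallel: Z = Z₁Z₂/(Z₁+Z₂), |Z| = 17520 Ω, ∠Z = -73.77°
cos φ = cos(-73.77°) = 0.2794

0.2794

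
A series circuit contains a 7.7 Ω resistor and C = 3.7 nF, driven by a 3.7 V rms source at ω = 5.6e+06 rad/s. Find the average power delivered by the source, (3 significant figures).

44.1 mW

X_C = 1/(ωC) = 48.3 Ω
Z = 7.70 − j48.3 Ω
|Z| = √(7.70² + 48.3²) = 48.9 Ω
∠Z = arctan(-48.3/7.70) = -80.9°
I = V/|Z| = 75.7 mA
P = VI cos φ = 3.7 × 0.0757 × cos(-80.9°) = 44.1 mW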